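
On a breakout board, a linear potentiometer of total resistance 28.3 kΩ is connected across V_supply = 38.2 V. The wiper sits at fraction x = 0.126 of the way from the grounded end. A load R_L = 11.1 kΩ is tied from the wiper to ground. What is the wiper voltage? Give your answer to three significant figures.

Lower segment x·R_p = 3.566 kΩ; upper segment (1−x)·R_p = 24.73 kΩ.
Lower segment in parallel with the load: 3.566 ‖ 11.1 = 2.699 kΩ.
Then V_out = V_supply · 2.699/(24.73 + 2.699) = 3.758 V.

V_out ≈ 3.76 V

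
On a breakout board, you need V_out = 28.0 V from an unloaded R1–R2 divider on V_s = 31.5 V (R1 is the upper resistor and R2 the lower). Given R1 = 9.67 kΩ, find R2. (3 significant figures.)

R2 ≈ 77.4 kΩ

V_out/V_s = R2/(R1+R2) = 0.8889.
R2 = R1 · 0.8889/(1 − 0.8889) = 77.36 kΩ.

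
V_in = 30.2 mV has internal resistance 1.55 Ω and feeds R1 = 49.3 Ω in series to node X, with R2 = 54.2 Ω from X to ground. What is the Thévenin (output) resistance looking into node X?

R1' = 1.55 + 49.3 = 50.85 Ω (source resistance + R1).
Zeroing V_in shorts the top of R1' to ground, so R_th = R1' ‖ R2 = 26.24 Ω.

R_th ≈ 26.2 Ω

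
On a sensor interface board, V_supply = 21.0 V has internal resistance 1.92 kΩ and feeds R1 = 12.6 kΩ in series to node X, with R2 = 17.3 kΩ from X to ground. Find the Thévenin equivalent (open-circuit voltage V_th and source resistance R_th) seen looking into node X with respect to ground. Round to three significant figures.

R1' = 1.92 + 12.6 = 14.52 kΩ (source resistance + R1).
V_th is the unloaded tap voltage: V_supply · R2/(R1'+R2) = 21.0 × 0.5437 = 11.42 V.
Looking into X with the source shorted: R_th = R1'·R2/(R1'+R2) = 14.52 × 17.3/31.82 = 7.894 kΩ.

V_th ≈ 11.4 V, R_th ≈ 7.89 kΩ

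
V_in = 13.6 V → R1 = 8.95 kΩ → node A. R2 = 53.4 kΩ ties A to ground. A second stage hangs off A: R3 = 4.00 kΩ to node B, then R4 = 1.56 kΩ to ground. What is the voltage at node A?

V_A ≈ 4.90 V

Node A sees R2 in parallel with the series input of stage 2, R3 + R4 = 5.560 kΩ.
Effective lower resistance at A: R2 ‖ 5.560 = 5.036 kΩ.
First divider: V_A = V_in · 5.036/(8.95 + 5.036) = 4.897 V.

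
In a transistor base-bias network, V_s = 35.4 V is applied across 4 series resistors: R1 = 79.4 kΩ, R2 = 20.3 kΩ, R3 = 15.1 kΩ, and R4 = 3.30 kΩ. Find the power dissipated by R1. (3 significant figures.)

P ≈ 7.13 mW

Series current I = V_s/ΣR = 35.4/118.1 = 0.2997 mA.
P(R1) = I²·R1 = (0.2997)² × 79.4 = 7.134 mW.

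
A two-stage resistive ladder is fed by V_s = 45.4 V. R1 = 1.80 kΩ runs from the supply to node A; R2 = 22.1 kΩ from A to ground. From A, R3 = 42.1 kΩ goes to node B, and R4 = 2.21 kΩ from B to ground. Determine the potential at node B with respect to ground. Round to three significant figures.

Looking into the second stage from A: R3 + R4 = 44.31 kΩ appears in parallel with R2.
R2 ‖ (R3+R4) = 14.75 kΩ.
First divider: V_A = V_s · 14.75/(1.80 + 14.75) = 40.46 V.
Stage 2 is unloaded, so V_B = V_A · R4/(R3+R4) = 40.46 × 2.21/44.31 = 2.018 V.

V_B ≈ 2.02 V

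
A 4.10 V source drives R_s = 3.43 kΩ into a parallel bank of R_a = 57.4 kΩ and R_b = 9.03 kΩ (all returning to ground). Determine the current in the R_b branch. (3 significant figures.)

Parallel bank: R_p = 1/(1/57.4 + 1/9.03) = 7.803 kΩ.
V_A = 4.10 × 7.803/11.23 = 2.848 V.
I(R_b) = V_A / R_b = 2.848/9.03 = 0.3154 mA.

I ≈ 0.315 mA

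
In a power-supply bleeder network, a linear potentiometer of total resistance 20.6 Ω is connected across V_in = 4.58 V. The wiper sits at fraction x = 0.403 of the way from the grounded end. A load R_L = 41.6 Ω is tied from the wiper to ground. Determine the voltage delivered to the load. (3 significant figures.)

Split the track: R_lower = x·R_p = 8.302 Ω, R_upper = (1−x)·R_p = 12.30 Ω.
Lower segment in parallel with the load: 8.302 ‖ 41.6 = 6.921 Ω.
Loaded-divider output: V_out = 4.58 × 0.3601 = 1.649 V.
(Unloaded: V_out = x·V_in = 1.85 V.)

V_out ≈ 1.65 V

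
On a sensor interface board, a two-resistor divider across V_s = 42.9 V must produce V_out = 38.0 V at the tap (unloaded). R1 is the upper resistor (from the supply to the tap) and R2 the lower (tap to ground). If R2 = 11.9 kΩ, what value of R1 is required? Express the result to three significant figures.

V_out/V_s = R2/(R1+R2) = 0.8858.
So R1 = R2 · (V_s/V_out − 1) = 11.9 × (42.9/38.0 − 1) = 11.9 × 0.1289 = 1.534 kΩ.

R1 ≈ 1.53 kΩ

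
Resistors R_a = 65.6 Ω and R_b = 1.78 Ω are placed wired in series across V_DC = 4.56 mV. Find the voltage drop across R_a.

V ≈ 4.44 mV

ΣR = 65.6 + 1.78 = 67.38 Ω.
By the voltage-divider rule, V = 4.56 × 65.60/67.38 = 4.440 mV.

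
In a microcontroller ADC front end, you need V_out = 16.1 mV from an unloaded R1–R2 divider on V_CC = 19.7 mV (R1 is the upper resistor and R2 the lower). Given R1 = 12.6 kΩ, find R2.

R2 ≈ 56.4 kΩ

The divider ratio is R2/(R1+R2) = 16.1/19.7 = 0.8173.
So R2 = R1 · V_out/(V_CC − V_out) = 12.6 × 16.1/(19.7 − 16.1) = 12.6 × 4.472 = 56.35 kΩ.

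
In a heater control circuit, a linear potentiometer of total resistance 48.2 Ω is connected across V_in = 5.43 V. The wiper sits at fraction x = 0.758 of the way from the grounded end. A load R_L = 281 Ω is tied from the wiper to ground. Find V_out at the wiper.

V_out ≈ 3.99 V

Lower segment x·R_p = 36.54 Ω; upper segment (1−x)·R_p = 11.66 Ω.
Lower segment in parallel with the load: 36.54 ‖ 281 = 32.33 Ω.
Then V_out = V_in · 32.33/(11.66 + 32.33) = 3.990 V.
(Unloaded: V_out = x·V_in = 4.12 V.)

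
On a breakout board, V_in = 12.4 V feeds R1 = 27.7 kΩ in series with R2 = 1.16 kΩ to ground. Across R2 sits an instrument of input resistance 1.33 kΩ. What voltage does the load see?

First combine the lower leg with the load: R2 ‖ R_L = 0.6196 kΩ.
Now apply the divider: V_out = 12.4 × 0.02188 = 0.2713 V.

V_out ≈ 0.271 V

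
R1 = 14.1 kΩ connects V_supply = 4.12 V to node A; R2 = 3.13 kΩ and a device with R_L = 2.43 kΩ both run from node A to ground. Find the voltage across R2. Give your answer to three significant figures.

V_out ≈ 0.364 V

The load sits in parallel with R2, giving an effective lower resistance R2' = R2·R_L/(R2+R_L) = 1.368 kΩ.
Now apply the divider: V_out = 4.12 × 0.08844 = 0.3644 V.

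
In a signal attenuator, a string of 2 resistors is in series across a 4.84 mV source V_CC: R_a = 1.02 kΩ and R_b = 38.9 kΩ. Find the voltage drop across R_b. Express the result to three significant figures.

V ≈ 4.72 mV

Total series resistance ΣR = 1.02 + 38.9 = 39.92 kΩ.
Voltage divider: V = V_CC · (38.90 / 39.92) = 4.84 × 0.9744 = 4.716 mV.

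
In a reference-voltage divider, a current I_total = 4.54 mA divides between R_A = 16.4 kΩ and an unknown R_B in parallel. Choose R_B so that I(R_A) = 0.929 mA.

The fraction through R_A equals R_B/(R_A+R_B).
With f = 0.2046, R_B = R_A · f/(1−f) = 16.4 × 0.2573 = 4.219 kΩ.

R_B ≈ 4.22 kΩ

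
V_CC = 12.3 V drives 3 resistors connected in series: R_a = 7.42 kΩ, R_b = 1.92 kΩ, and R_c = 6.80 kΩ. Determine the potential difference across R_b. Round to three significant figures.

Total series resistance ΣR = 7.42 + 1.92 + 6.80 = 16.14 kΩ.
Voltage divider: V = V_CC · (1.920 / 16.14) = 12.3 × 0.1190 = 1.463 V.

V ≈ 1.46 V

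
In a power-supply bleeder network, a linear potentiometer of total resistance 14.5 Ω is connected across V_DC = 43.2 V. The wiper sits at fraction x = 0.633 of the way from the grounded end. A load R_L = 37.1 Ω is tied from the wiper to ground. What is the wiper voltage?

Split the track: R_lower = x·R_p = 9.178 Ω, R_upper = (1−x)·R_p = 5.322 Ω.
(x·R_p) ‖ R_L = 7.358 Ω.
Loaded-divider output: V_out = 43.2 × 0.5803 = 25.07 V.
(Unloaded: V_out = x·V_DC = 27.3 V.)

V_out ≈ 25.1 V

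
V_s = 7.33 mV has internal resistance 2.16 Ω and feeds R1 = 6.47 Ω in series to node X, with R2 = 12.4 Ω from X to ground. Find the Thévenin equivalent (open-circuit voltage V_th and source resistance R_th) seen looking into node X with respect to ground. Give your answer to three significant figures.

R1' = 2.16 + 6.47 = 8.630 Ω (source resistance + R1).
With X open, the divider is unloaded: V_th = 7.33 × 12.4/21.03 = 4.322 mV.
With V_s suppressed (replaced by a short), R_th = R1' ‖ R2 = (8.630 × 12.4)/(8.630 + 12.4) = 5.089 Ω.

V_th ≈ 4.32 mV, R_th ≈ 5.09 Ω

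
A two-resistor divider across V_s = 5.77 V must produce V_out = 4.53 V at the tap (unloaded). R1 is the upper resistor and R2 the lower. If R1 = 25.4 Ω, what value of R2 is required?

R2 ≈ 92.8 Ω

V_out/V_s = R2/(R1+R2) = 0.7851.
So R2 = R1 · V_out/(V_s − V_out) = 25.4 × 4.53/(5.77 − 4.53) = 25.4 × 3.653 = 92.79 Ω.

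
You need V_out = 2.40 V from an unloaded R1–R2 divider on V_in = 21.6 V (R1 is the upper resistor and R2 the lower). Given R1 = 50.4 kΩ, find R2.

Required fraction k = V_out/V_in = 0.1111.
Rearranging, R2 = R1·k/(1−k) = 50.4 × 0.1250 = 6.300 kΩ.

R2 ≈ 6.30 kΩ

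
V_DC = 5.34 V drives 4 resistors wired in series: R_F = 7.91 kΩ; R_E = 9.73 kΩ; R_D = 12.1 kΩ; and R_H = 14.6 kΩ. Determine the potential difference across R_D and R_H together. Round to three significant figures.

Total series resistance ΣR = 7.91 + 9.73 + 12.1 + 14.6 = 44.34 kΩ.
R_{R_D..R_H} = 12.1 + 14.6 = 26.70 kΩ.
V = V_DC · R/ΣR = 5.34 × 0.6022 = 3.216 V.

V ≈ 3.22 V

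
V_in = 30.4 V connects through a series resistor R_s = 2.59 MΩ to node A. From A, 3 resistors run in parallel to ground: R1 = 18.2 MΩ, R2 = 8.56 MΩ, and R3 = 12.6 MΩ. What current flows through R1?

I ≈ 1.01 µA

Equivalent of the parallel group: R_p = 3.982 MΩ.
V_A = 30.4 × 3.982/6.572 = 18.42 V.
Branch current I = V_A/R1 = 18.42/18.2 = 1.012 µA.
(Check via current divider: I_total = 4.626 µA; share G_k/ΣG = 0.2188 → same result.)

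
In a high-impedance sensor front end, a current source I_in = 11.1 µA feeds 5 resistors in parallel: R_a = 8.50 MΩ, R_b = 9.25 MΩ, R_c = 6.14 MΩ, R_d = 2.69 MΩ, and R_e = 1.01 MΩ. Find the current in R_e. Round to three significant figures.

I ≈ 6.28 µA

Conductances: ΣG = 1/8.50 + 1/9.25 + 1/6.14 + 1/2.69 + 1/1.01 = 1.750 (1/MΩ).
R_e takes the fraction G_k/ΣG = 0.9901/1.750 = 0.5656, so I = 11.1 × 0.5656 = 6.278 µA.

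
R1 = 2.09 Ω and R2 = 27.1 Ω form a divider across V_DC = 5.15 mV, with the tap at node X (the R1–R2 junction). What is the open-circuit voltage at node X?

V_th ≈ 4.78 mV

V_th is the unloaded tap voltage: V_DC · R2/(R1+R2) = 5.15 × 0.9284 = 4.781 mV.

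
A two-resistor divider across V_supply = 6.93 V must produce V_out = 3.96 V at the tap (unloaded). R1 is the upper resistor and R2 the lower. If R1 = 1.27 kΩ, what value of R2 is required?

The divider ratio is R2/(R1+R2) = 3.96/6.93 = 0.5714.
R2 = R1 · 0.5714/(1 − 0.5714) = 1.693 kΩ.

R2 ≈ 1.69 kΩ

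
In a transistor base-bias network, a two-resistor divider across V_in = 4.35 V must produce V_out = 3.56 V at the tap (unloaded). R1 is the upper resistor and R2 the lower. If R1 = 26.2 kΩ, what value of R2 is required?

The divider ratio is R2/(R1+R2) = 3.56/4.35 = 0.8184.
R2 = R1 · 0.8184/(1 − 0.8184) = 118.1 kΩ.

R2 ≈ 118 kΩ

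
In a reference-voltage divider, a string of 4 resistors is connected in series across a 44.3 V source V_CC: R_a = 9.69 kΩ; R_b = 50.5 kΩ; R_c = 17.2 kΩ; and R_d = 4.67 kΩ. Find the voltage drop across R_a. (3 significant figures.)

ΣR = 9.69 + 50.5 + 17.2 + 4.67 = 82.06 kΩ.
V = V_CC · R/ΣR = 44.3 × 0.1181 = 5.231 V.

V ≈ 5.23 V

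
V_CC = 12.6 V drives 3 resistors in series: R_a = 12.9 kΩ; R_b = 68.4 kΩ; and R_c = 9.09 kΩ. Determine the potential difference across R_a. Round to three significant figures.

V ≈ 1.80 V

ΣR = 12.9 + 68.4 + 9.09 = 90.39 kΩ.
Voltage divider: V = V_CC · (12.90 / 90.39) = 12.6 × 0.1427 = 1.798 V.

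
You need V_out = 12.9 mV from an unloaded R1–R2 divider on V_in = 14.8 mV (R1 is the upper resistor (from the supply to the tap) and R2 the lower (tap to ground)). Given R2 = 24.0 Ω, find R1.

R1 ≈ 3.53 Ω

The divider ratio is R2/(R1+R2) = 12.9/14.8 = 0.8716.
R1 = R2·(1/k − 1) = 24.0 × 0.1473 = 3.535 Ω.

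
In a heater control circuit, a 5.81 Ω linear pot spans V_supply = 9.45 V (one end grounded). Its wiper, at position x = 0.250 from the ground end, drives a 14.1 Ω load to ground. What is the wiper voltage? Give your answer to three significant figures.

Lower segment x·R_p = 1.452 Ω; upper segment (1−x)·R_p = 4.357 Ω.
Lower segment in parallel with the load: 1.452 ‖ 14.1 = 1.317 Ω.
V_out = 9.45 × 1.317/(4.357 + 1.317) = 2.193 V.
(Unloaded: V_out = x·V_supply = 2.36 V.)

V_out ≈ 2.19 V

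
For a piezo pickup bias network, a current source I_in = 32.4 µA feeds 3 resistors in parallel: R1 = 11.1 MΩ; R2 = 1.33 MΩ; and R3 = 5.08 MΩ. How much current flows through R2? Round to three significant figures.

I ≈ 23.5 µA

Conductances: ΣG = 1/11.1 + 1/1.33 + 1/5.08 = 1.039 (1/MΩ).
By the current-divider rule, I = I_in · G_k/ΣG = 32.4 × 0.7238 = 23.45 µA.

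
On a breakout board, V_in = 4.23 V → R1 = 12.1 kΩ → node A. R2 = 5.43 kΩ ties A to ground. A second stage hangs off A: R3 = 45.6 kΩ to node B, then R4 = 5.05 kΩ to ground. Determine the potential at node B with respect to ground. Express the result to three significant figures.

Node A sees R2 in parallel with the series input of stage 2, R3 + R4 = 50.65 kΩ.
Effective lower resistance at A: R2 ‖ 50.65 = 4.904 kΩ.
So V_A = 4.23 × 0.2884 = 1.220 V.
V_B = V_A × 0.09970 = 0.1216 V.

V_B ≈ 0.122 V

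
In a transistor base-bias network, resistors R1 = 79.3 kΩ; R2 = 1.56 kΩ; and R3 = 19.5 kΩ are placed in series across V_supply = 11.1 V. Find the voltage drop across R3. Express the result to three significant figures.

Series total: ΣR = 79.3 + 1.56 + 19.5 = 100.4 kΩ.
V = V_supply · R/ΣR = 11.1 × 0.1943 = 2.157 V.

V ≈ 2.16 V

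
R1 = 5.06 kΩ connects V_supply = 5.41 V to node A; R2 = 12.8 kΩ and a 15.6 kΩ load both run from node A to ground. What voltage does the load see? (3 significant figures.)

V_out ≈ 3.15 V

First combine the lower leg with the load: R2 ‖ R_L = 7.031 kΩ.
Now apply the divider: V_out = 5.41 × 0.5815 = 3.146 V.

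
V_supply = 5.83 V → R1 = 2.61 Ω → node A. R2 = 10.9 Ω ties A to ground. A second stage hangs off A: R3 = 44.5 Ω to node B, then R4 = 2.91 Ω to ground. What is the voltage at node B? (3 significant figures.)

V_B ≈ 0.276 V

Looking into the second stage from A: R3 + R4 = 47.41 Ω appears in parallel with R2.
Effective lower resistance at A: R2 ‖ 47.41 = 8.862 Ω.
So V_A = 5.83 × 0.7725 = 4.504 V.
Then the unloaded second divider: V_B = V_A × R4/(R3+R4) = 4.504 × 0.06138 = 0.2764 V.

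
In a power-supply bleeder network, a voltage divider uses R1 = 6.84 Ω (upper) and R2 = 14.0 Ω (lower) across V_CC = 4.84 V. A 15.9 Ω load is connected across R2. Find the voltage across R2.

V_out ≈ 2.52 V

R2 ‖ R_L = (14.0 × 15.9)/(14.0 + 15.9) = 7.445 Ω.
Now apply the divider: V_out = 4.84 × 0.5212 = 2.522 V.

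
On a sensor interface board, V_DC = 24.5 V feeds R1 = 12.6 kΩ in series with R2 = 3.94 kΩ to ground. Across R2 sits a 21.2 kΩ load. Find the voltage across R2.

The load sits in parallel with R2, giving an effective lower resistance R2' = R2·R_L/(R2+R_L) = 3.323 kΩ.
Voltage divider with the loaded lower leg: V_out = 24.5 × 3.323/(12.6 + 3.323) = 24.5 × 0.2087 = 5.112 V.

V_out ≈ 5.11 V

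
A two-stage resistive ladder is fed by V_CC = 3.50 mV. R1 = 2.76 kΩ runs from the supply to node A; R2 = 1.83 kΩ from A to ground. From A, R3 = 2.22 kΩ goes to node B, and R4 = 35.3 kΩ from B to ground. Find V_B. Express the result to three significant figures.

V_B ≈ 1.28 mV

Node A sees R2 in parallel with the series input of stage 2, R3 + R4 = 37.52 kΩ.
R2 ‖ (R3+R4) = 1.745 kΩ.
V_A = 3.50 × 1.745/(2.76 + 1.745) = 1.356 mV.
Then the unloaded second divider: V_B = V_A × R4/(R3+R4) = 1.356 × 0.9408 = 1.275 mV.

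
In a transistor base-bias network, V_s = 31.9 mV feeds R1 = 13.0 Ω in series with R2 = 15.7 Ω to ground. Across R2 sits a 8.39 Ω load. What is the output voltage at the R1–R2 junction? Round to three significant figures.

V_out ≈ 9.44 mV

R2 ‖ R_L = (15.7 × 8.39)/(15.7 + 8.39) = 5.468 Ω.
Voltage divider with the loaded lower leg: V_out = 31.9 × 5.468/(13.0 + 5.468) = 31.9 × 0.2961 = 9.445 mV.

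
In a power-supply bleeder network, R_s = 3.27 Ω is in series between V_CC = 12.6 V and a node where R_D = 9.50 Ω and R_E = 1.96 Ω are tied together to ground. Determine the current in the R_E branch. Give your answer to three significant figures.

I ≈ 2.13 A

Parallel bank: R_p = 1/(1/9.50 + 1/1.96) = 1.625 Ω.
V_A by voltage divider: V_A = 12.6 × 1.625/(3.27 + 1.625) = 4.182 V.
I(R_E) = V_A / R_E = 4.182/1.96 = 2.134 A.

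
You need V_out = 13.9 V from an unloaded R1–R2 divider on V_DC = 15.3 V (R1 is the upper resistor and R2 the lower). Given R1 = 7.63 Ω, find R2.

The divider ratio is R2/(R1+R2) = 13.9/15.3 = 0.9085.
So R2 = R1 · V_out/(V_DC − V_out) = 7.63 × 13.9/(15.3 − 13.9) = 7.63 × 9.929 = 75.75 Ω.

R2 ≈ 75.8 Ω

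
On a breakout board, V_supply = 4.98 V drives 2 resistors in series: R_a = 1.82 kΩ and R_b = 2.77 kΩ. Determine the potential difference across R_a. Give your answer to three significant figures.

Series total: ΣR = 1.82 + 2.77 = 4.590 kΩ.
By the voltage-divider rule, V = 4.98 × 1.820/4.590 = 1.975 V.

V ≈ 1.97 V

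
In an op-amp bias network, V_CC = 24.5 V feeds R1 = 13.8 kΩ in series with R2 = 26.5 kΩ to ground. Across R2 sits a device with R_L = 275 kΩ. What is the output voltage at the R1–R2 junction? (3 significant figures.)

V_out ≈ 15.6 V

First combine the lower leg with the load: R2 ‖ R_L = 24.17 kΩ.
Voltage divider with the loaded lower leg: V_out = 24.5 × 24.17/(13.8 + 24.17) = 24.5 × 0.6366 = 15.60 V.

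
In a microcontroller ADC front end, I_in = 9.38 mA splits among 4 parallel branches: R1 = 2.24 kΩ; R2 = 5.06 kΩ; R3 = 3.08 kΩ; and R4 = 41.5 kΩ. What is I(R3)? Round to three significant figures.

Total conductance ΣG = 1/2.24 + 1/5.06 + 1/3.08 + 1/41.5 = 0.9928 (units of 1/kΩ).
R3 takes the fraction G_k/ΣG = 0.3247/0.9928 = 0.3270, so I = 9.38 × 0.3270 = 3.067 mA.

I ≈ 3.07 mA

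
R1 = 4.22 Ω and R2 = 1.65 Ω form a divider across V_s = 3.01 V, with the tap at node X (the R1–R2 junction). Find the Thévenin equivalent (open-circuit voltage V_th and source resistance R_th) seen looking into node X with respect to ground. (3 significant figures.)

V_th ≈ 0.846 V, R_th ≈ 1.19 Ω

Open-circuit (no load on X): V_th = V_s · R2/(R1 + R2) = 3.01 × 1.65/(4.220 + 1.65) = 0.8461 V.
Zeroing V_s shorts the top of R1 to ground, so R_th = R1 ‖ R2 = 1.186 Ω.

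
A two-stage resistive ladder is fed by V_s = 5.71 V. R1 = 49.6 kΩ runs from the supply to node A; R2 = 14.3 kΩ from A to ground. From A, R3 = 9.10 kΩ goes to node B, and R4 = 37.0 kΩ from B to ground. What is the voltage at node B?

Looking into the second stage from A: R3 + R4 = 46.10 kΩ appears in parallel with R2.
Effective lower resistance at A: R2 ‖ 46.10 = 10.91 kΩ.
First divider: V_A = V_s · 10.91/(49.6 + 10.91) = 1.030 V.
Then the unloaded second divider: V_B = V_A × R4/(R3+R4) = 1.030 × 0.8026 = 0.8266 V.

V_B ≈ 0.827 V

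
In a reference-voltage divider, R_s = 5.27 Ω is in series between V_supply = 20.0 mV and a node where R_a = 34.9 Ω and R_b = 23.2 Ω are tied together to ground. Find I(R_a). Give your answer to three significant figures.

I ≈ 0.416 mA

Combine the parallel branches: R_p = (1/34.9 + 1/23.2)⁻¹ = 13.94 Ω.
Node voltage V_A = V_supply · R_p/(R_s + R_p) = 20.0 × 0.7256 = 14.51 mV.
Branch current I = V_A/R_a = 14.51/34.9 = 0.4158 mA.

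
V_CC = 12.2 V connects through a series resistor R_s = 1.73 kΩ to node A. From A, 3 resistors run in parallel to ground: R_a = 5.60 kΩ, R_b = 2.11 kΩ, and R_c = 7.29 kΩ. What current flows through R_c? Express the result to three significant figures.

Parallel bank: R_p = 1/(1/5.60 + 1/2.11 + 1/7.29) = 1.266 kΩ.
V_A = 12.2 × 1.266/2.996 = 5.156 V.
I(R_c) = V_A / R_c = 5.156/7.29 = 0.7073 mA.
(Check via current divider: I_total = 4.072 mA; share G_k/ΣG = 0.1737 → same result.)

I ≈ 0.707 mA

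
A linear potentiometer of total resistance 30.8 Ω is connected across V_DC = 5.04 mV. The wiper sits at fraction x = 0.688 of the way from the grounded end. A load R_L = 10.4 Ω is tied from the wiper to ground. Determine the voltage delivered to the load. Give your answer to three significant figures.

V_out ≈ 2.12 mV

Split the track: R_lower = x·R_p = 21.19 Ω, R_upper = (1−x)·R_p = 9.610 Ω.
R_L loads the lower segment: effective lower R = 6.976 Ω.
Then V_out = V_DC · 6.976/(9.610 + 6.976) = 2.120 mV.
(Unloaded: V_out = x·V_DC = 3.47 mV.)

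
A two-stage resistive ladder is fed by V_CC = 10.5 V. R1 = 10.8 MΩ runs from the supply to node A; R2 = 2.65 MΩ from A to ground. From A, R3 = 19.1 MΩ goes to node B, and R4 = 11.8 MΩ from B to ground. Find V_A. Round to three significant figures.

The second stage (R3 + R4 = 30.90 MΩ) loads node A in parallel with R2.
Effective lower resistance at A: R2 ‖ 30.90 = 2.441 MΩ.
First divider: V_A = V_CC · 2.441/(10.8 + 2.441) = 1.935 V.

V_A ≈ 1.94 V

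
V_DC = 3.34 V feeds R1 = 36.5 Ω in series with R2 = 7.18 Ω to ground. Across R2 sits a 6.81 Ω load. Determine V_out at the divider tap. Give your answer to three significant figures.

V_out ≈ 0.292 V

R2 ‖ R_L = (7.18 × 6.81)/(7.18 + 6.81) = 3.495 Ω.
Voltage divider with the loaded lower leg: V_out = 3.34 × 3.495/(36.5 + 3.495) = 3.34 × 0.08739 = 0.2919 V.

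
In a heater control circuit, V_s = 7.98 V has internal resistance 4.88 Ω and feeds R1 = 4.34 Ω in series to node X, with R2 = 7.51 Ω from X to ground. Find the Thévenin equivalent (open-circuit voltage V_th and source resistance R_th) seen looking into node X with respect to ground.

R1' = 4.88 + 4.34 = 9.220 Ω (source resistance + R1).
With X open, the divider is unloaded: V_th = 7.98 × 7.51/16.73 = 3.582 V.
Zeroing V_s shorts the top of R1' to ground, so R_th = R1' ‖ R2 = 4.139 Ω.

V_th ≈ 3.58 V, R_th ≈ 4.14 Ω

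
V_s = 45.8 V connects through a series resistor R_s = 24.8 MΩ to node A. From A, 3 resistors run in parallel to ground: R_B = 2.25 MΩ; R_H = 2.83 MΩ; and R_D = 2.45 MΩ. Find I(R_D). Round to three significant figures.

Equivalent of the parallel group: R_p = 0.8292 MΩ.
V_A = 45.8 × 0.8292/25.63 = 1.482 V.
I(R_D) = V_A / R_D = 1.482/2.45 = 0.6048 µA.

I ≈ 0.605 µA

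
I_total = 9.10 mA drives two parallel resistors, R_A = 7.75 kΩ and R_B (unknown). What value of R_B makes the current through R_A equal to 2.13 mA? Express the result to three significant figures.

R_B ≈ 2.37 kΩ

Two-branch current divider: I_A = I_total · R_B/(R_A + R_B).
2.13/9.10 = R_B/(R_A + R_B) → R_B = R_A · (0.2341)/(1 − 0.2341) = 7.75 × 0.3056 = 2.368 kΩ.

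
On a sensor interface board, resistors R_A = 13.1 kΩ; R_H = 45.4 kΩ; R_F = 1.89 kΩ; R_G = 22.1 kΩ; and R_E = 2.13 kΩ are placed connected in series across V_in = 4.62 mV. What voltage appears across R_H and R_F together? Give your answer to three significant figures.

Series total: ΣR = 13.1 + 45.4 + 1.89 + 22.1 + 2.13 = 84.62 kΩ.
R_{R_H..R_F} = 45.4 + 1.89 = 47.29 kΩ.
V = V_in · R/ΣR = 4.62 × 0.5589 = 2.582 mV.

V ≈ 2.58 mV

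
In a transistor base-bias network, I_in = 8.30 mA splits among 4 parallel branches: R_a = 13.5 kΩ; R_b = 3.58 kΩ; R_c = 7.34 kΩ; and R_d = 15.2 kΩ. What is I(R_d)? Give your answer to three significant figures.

Conductances: ΣG = 1/13.5 + 1/3.58 + 1/7.34 + 1/15.2 = 0.5554 (1/kΩ).
R_d takes the fraction G_k/ΣG = 0.06579/0.5554 = 0.1184, so I = 8.30 × 0.1184 = 0.9831 mA.

I ≈ 0.983 mA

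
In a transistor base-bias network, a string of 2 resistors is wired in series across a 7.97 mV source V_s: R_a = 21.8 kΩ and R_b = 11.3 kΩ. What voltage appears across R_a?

ΣR = 21.8 + 11.3 = 33.10 kΩ.
By the voltage-divider rule, V = 7.97 × 21.80/33.10 = 5.249 mV.

V ≈ 5.25 mV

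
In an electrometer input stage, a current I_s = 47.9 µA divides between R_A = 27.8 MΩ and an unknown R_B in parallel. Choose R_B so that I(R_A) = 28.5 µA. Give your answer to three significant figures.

R_B ≈ 40.8 MΩ

In a two-way split, I_A/I_s = R_B/(R_A + R_B).
With f = 0.5950, R_B = R_A · f/(1−f) = 27.8 × 1.469 = 40.84 MΩ.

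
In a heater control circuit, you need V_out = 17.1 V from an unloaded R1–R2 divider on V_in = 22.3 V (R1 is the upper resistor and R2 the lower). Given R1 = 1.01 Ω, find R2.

R2 ≈ 3.32 Ω

V_out/V_in = R2/(R1+R2) = 0.7668.
R2 = R1 · 0.7668/(1 − 0.7668) = 3.321 Ω.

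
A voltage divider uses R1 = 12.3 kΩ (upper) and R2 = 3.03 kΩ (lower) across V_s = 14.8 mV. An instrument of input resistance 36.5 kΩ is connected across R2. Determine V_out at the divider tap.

V_out ≈ 2.74 mV

R2 ‖ R_L = (3.03 × 36.5)/(3.03 + 36.5) = 2.798 kΩ.
Voltage divider with the loaded lower leg: V_out = 14.8 × 2.798/(12.3 + 2.798) = 14.8 × 0.1853 = 2.743 mV.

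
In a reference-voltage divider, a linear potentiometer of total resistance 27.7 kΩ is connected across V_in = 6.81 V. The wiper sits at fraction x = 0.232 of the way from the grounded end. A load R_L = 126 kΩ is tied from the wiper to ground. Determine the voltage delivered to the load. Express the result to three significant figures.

Split the track: R_lower = x·R_p = 6.426 kΩ, R_upper = (1−x)·R_p = 21.27 kΩ.
Lower segment in parallel with the load: 6.426 ‖ 126 = 6.115 kΩ.
Loaded-divider output: V_out = 6.81 × 0.2233 = 1.520 V.
(Unloaded: V_out = x·V_in = 1.58 V.)

V_out ≈ 1.52 V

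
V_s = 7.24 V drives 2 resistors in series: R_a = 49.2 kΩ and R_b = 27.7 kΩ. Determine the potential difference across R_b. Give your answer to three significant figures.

V ≈ 2.61 V

ΣR = 49.2 + 27.7 = 76.90 kΩ.
By the voltage-divider rule, V = 7.24 × 27.70/76.90 = 2.608 V.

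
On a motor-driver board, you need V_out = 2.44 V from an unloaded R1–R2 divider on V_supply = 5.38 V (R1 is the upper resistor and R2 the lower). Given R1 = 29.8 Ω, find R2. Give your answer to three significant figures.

Required fraction k = V_out/V_supply = 0.4535.
Rearranging, R2 = R1·k/(1−k) = 29.8 × 0.8299 = 24.73 Ω.

R2 ≈ 24.7 Ω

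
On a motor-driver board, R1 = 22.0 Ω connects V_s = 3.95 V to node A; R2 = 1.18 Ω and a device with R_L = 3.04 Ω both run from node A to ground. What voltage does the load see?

The load sits in parallel with R2, giving an effective lower resistance R2' = R2·R_L/(R2+R_L) = 0.8500 Ω.
Voltage divider with the loaded lower leg: V_out = 3.95 × 0.8500/(22.0 + 0.8500) = 3.95 × 0.03720 = 0.1469 V.

V_out ≈ 0.147 V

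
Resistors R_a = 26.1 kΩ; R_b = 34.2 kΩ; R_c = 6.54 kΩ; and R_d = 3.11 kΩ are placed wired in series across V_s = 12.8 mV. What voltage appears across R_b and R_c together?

ΣR = 26.1 + 34.2 + 6.54 + 3.11 = 69.95 kΩ.
R_{R_b..R_c} = 34.2 + 6.54 = 40.74 kΩ.
Voltage divider: V = V_s · (40.74 / 69.95) = 12.8 × 0.5824 = 7.455 mV.

V ≈ 7.45 mV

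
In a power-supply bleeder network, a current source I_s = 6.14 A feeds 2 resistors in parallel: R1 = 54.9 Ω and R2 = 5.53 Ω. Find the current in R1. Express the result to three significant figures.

I ≈ 0.562 A

For two parallel branches, I_k = I_s · (other R)/(sum of R).
So I = 6.14 × 5.53/60.43 = 0.5619 A.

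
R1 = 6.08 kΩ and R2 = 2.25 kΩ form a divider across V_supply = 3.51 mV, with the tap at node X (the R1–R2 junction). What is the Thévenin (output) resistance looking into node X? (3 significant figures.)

Looking into X with the source shorted: R_th = R1·R2/(R1+R2) = 6.080 × 2.25/8.330 = 1.642 kΩ.

R_th ≈ 1.64 kΩ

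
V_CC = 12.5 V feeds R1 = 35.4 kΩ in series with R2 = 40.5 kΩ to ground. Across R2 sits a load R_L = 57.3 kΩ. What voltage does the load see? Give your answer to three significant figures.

V_out ≈ 5.02 V

The load sits in parallel with R2, giving an effective lower resistance R2' = R2·R_L/(R2+R_L) = 23.73 kΩ.
Now apply the divider: V_out = 12.5 × 0.4013 = 5.016 V.
(Unloaded it would be 6.67 V; the load pulls it down.)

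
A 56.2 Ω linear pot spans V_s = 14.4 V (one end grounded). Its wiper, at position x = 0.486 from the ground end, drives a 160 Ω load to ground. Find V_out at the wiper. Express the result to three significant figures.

Lower segment x·R_p = 27.31 Ω; upper segment (1−x)·R_p = 28.89 Ω.
Lower segment in parallel with the load: 27.31 ‖ 160 = 23.33 Ω.
V_out = 14.4 × 23.33/(28.89 + 23.33) = 6.434 V.
(Unloaded: V_out = x·V_s = 7.00 V.)

V_out ≈ 6.43 V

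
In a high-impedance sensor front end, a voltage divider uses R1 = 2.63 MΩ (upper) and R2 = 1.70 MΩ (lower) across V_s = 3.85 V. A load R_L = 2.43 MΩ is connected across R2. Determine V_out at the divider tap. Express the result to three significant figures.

V_out ≈ 1.06 V

R2 ‖ R_L = (1.70 × 2.43)/(1.70 + 2.43) = 1.000 MΩ.
Voltage divider with the loaded lower leg: V_out = 3.85 × 1.000/(2.63 + 1.000) = 3.85 × 0.2755 = 1.061 V.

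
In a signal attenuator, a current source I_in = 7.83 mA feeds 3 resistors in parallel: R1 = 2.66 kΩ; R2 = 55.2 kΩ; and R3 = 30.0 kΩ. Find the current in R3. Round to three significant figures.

I ≈ 0.611 mA

Total conductance ΣG = 1/2.66 + 1/55.2 + 1/30.0 = 0.4274 (units of 1/kΩ).
R3 takes the fraction G_k/ΣG = 0.03333/0.4274 = 0.07799, so I = 7.83 × 0.07799 = 0.6107 mA.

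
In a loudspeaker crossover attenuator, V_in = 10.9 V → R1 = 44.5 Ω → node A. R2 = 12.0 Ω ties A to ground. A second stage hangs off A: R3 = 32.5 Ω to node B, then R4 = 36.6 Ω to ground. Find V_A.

Looking into the second stage from A: R3 + R4 = 69.10 Ω appears in parallel with R2.
Effective lower resistance at A: R2 ‖ 69.10 = 10.22 Ω.
So V_A = 10.9 × 0.1868 = 2.036 V.

V_A ≈ 2.04 V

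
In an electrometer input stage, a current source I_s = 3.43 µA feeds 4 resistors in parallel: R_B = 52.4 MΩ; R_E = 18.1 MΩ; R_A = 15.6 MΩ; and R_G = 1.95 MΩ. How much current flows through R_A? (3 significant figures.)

ΣG = 1/52.4 + 1/18.1 + 1/15.6 + 1/1.95 = 0.6513.
Current divider: I(R_A) = I_s · G_k/ΣG = 3.43 × (0.06410/0.6513) = 3.43 × 0.09843 = 0.3376 µA.

I ≈ 0.338 µA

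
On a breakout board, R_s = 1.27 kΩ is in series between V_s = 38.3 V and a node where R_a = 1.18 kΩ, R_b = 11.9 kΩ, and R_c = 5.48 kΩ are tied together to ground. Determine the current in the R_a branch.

Parallel bank: R_p = 1/(1/1.18 + 1/11.9 + 1/5.48) = 0.8977 kΩ.
Node voltage V_A = V_s · R_p/(R_s + R_p) = 38.3 × 0.4141 = 15.86 V.
I(R_a) = V_A / R_a = 15.86/1.18 = 13.44 mA.
(Equivalently: I_total = 17.67 mA, then current-divider fraction G_k/ΣG = 0.7608.)

I ≈ 13.4 mA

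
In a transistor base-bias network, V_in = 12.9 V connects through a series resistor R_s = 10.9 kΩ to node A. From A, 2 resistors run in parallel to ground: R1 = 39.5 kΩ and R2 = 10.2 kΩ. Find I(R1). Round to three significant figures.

I ≈ 0.139 mA

Equivalent of the parallel group: R_p = 8.107 kΩ.
V_A by voltage divider: V_A = 12.9 × 8.107/(10.9 + 8.107) = 5.502 V.
I(R1) = V_A / R1 = 5.502/39.5 = 0.1393 mA.
(Check via current divider: I_total = 0.6787 mA; share G_k/ΣG = 0.2052 → same result.)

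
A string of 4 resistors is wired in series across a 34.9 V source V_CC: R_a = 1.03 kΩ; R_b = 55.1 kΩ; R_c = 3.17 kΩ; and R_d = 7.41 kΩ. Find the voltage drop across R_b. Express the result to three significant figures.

V ≈ 28.8 V

Total series resistance ΣR = 1.03 + 55.1 + 3.17 + 7.41 = 66.71 kΩ.
V = V_CC · R/ΣR = 34.9 × 0.8260 = 28.83 V.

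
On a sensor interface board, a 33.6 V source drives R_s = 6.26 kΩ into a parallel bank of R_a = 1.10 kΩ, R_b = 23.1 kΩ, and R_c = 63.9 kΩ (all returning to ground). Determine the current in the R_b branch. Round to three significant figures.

Parallel bank: R_p = 1/(1/1.10 + 1/23.1 + 1/63.9) = 1.033 kΩ.
Node voltage V_A = V_CC · R_p/(R_s + R_p) = 33.6 × 0.1416 = 4.759 V.
I(R_b) = V_A / R_b = 4.759/23.1 = 0.2060 mA.

I ≈ 0.206 mA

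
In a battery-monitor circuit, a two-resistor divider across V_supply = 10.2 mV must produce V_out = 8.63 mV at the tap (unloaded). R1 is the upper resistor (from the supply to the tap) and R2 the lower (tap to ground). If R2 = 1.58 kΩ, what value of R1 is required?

R1 ≈ 0.287 kΩ

V_out/V_supply = R2/(R1+R2) = 0.8461.
So R1 = R2 · (V_supply/V_out − 1) = 1.58 × (10.2/8.63 − 1) = 1.58 × 0.1819 = 0.2874 kΩ.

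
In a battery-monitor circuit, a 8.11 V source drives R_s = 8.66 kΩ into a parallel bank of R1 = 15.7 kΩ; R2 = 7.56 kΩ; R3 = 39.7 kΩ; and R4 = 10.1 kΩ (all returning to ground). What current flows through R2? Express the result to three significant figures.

Equivalent of the parallel group: R_p = 3.123 kΩ.
V_A by voltage divider: V_A = 8.11 × 3.123/(8.66 + 3.123) = 2.150 V.
I(R2) = V_A / R2 = 2.150/7.56 = 0.2843 mA.
(Equivalently: I_total = 0.6883 mA, then current-divider fraction G_k/ΣG = 0.4131.)

I ≈ 0.284 mA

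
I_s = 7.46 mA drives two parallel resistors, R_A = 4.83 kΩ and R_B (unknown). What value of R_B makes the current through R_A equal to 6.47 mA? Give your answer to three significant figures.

Two-branch current divider: I_A = I_s · R_B/(R_A + R_B).
With f = 0.8673, R_B = R_A · f/(1−f) = 4.83 × 6.535 = 31.57 kΩ.

R_B ≈ 31.6 kΩ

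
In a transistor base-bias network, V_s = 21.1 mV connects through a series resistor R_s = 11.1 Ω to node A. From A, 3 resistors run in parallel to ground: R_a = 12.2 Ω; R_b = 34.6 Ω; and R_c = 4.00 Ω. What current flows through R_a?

Combine the parallel branches: R_p = (1/12.2 + 1/34.6 + 1/4.00)⁻¹ = 2.771 Ω.
V_A = 21.1 × 2.771/13.87 = 4.215 mV.
I(R_a) = V_A / R_a = 4.215/12.2 = 0.3455 mA.
(Check via current divider: I_total = 1.521 mA; share G_k/ΣG = 0.2271 → same result.)

I ≈ 0.346 mA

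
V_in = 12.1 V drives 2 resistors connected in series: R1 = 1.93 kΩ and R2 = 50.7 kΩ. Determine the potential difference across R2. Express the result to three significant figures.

ΣR = 1.93 + 50.7 = 52.63 kΩ.
Voltage divider: V = V_in · (50.70 / 52.63) = 12.1 × 0.9633 = 11.66 V.

V ≈ 11.7 V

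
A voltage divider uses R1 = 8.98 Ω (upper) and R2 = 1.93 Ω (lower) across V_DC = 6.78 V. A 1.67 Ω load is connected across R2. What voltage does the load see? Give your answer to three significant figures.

V_out ≈ 0.615 V

The load sits in parallel with R2, giving an effective lower resistance R2' = R2·R_L/(R2+R_L) = 0.8953 Ω.
Then V_out = V_DC · R2'/(R1 + R2') = 6.78 × 0.8953/9.875 = 0.6147 V.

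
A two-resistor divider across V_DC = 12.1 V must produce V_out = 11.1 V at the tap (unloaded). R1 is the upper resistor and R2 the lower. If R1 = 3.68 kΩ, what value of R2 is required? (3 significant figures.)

R2 ≈ 40.8 kΩ

The divider ratio is R2/(R1+R2) = 11.1/12.1 = 0.9174.
Rearranging, R2 = R1·k/(1−k) = 3.68 × 11.10 = 40.85 kΩ.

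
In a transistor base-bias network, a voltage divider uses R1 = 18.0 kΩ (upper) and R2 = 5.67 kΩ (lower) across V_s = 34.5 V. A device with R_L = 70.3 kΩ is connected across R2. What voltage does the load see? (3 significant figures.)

First combine the lower leg with the load: R2 ‖ R_L = 5.247 kΩ.
Voltage divider with the loaded lower leg: V_out = 34.5 × 5.247/(18.0 + 5.247) = 34.5 × 0.2257 = 7.787 V.

V_out ≈ 7.79 V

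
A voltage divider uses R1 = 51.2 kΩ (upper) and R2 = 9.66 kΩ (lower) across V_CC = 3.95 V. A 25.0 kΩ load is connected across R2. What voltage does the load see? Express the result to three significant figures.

First combine the lower leg with the load: R2 ‖ R_L = 6.968 kΩ.
Then V_out = V_CC · R2'/(R1 + R2') = 3.95 × 6.968/58.17 = 0.4732 V.

V_out ≈ 0.473 V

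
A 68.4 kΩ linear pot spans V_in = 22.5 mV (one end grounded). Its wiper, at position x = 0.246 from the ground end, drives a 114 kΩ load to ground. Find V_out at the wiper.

Split the track: R_lower = x·R_p = 16.83 kΩ, R_upper = (1−x)·R_p = 51.57 kΩ.
(x·R_p) ‖ R_L = 14.66 kΩ.
V_out = 22.5 × 14.66/(51.57 + 14.66) = 4.981 mV.

V_out ≈ 4.98 mV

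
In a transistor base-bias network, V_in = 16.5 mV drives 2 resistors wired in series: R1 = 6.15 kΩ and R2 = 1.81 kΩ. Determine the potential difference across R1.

Total series resistance ΣR = 6.15 + 1.81 = 7.960 kΩ.
Voltage divider: V = V_in · (6.150 / 7.960) = 16.5 × 0.7726 = 12.75 mV.

V ≈ 12.7 mV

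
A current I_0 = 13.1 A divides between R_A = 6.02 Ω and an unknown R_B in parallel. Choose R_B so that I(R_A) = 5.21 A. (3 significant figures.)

R_B ≈ 3.98 Ω

The fraction through R_A equals R_B/(R_A+R_B).
5.21/13.1 = R_B/(R_A + R_B) → R_B = R_A · (0.3977)/(1 − 0.3977) = 6.02 × 0.6603 = 3.975 Ω.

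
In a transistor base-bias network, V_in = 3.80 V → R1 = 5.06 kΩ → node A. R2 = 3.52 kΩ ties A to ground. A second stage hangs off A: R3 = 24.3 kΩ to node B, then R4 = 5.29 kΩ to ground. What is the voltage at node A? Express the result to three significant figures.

Looking into the second stage from A: R3 + R4 = 29.59 kΩ appears in parallel with R2.
Effective lower resistance at A: R2 ‖ 29.59 = 3.146 kΩ.
V_A = 3.80 × 3.146/(5.06 + 3.146) = 1.457 V.

V_A ≈ 1.46 V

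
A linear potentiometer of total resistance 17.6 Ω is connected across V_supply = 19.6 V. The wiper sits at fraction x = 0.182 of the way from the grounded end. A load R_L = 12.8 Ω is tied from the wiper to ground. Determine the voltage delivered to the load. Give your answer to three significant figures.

V_out ≈ 2.96 V

The pot divides into 14.40 Ω above the wiper and 3.203 Ω below.
Lower segment in parallel with the load: 3.203 ‖ 12.8 = 2.562 Ω.
V_out = 19.6 × 2.562/(14.40 + 2.562) = 2.961 V.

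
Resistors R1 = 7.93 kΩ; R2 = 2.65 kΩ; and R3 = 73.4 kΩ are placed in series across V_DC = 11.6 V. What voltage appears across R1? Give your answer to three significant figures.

Series total: ΣR = 7.93 + 2.65 + 73.4 = 83.98 kΩ.
Voltage divider: V = V_DC · (7.930 / 83.98) = 11.6 × 0.09443 = 1.095 V.

V ≈ 1.10 V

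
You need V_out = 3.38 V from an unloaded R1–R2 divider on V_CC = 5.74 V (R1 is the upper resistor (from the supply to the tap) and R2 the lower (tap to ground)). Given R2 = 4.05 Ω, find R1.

R1 ≈ 2.83 Ω

V_out/V_CC = R2/(R1+R2) = 0.5889.
Rearranging, R1 = R2·(1−k)/k = 4.05 × 0.6982 = 2.828 Ω.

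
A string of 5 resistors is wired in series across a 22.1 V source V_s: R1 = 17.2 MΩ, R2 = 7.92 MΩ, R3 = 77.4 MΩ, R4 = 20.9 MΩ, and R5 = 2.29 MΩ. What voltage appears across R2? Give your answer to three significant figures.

V ≈ 1.39 V

Series total: ΣR = 17.2 + 7.92 + 77.4 + 20.9 + 2.29 = 125.7 MΩ.
V = V_s · R/ΣR = 22.1 × 0.06300 = 1.392 V.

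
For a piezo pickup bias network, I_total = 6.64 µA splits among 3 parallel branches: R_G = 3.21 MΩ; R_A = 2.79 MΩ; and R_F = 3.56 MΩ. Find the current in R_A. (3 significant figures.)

ΣG = 1/3.21 + 1/2.79 + 1/3.56 = 0.9508.
R_A takes the fraction G_k/ΣG = 0.3584/0.9508 = 0.3770, so I = 6.64 × 0.3770 = 2.503 µA.

I ≈ 2.50 µA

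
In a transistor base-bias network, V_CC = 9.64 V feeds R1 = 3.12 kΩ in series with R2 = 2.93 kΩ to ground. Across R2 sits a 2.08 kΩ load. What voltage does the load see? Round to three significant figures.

First combine the lower leg with the load: R2 ‖ R_L = 1.216 kΩ.
Then V_out = V_CC · R2'/(R1 + R2') = 9.64 × 1.216/4.336 = 2.704 V.

V_out ≈ 2.70 V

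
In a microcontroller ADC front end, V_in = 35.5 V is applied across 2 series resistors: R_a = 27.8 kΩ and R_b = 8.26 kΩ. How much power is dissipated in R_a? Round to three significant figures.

P ≈ 26.9 mW

Series current I = V_in/ΣR = 35.5/36.06 = 0.9845 mA.
V(R_a) = I·R = 27.37 V; P = V·I = 27.37 × 0.9845 = 26.94 mW.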